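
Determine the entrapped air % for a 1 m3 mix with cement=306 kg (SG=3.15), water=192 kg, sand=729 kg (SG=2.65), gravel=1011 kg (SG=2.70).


Vol cement = 306 / (3.15 * 1000) = 0.097143 m3
Vol water = 192 / 1000 = 0.192 m3
Vol sand = 729 / (2.65 * 1000) = 0.275094 m3
Vol gravel = 1011 / (2.70 * 1000) = 0.374444 m3
Total solid + water volume = 0.938682 m3
Air = (1 - 0.938682) * 100 = 6.13%

6.13


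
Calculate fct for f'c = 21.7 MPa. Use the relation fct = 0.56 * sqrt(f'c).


fct = 0.56 * sqrt(21.7)
= 0.56 * 4.658
= 2.609 MPa

2.609


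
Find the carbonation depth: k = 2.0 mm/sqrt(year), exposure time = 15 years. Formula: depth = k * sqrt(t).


depth = k * sqrt(t)
= 2.0 * sqrt(15)
= 7.75 mm

7.75


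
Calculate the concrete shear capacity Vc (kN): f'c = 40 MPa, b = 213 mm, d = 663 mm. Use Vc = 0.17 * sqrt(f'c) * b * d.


Vc = 0.17 * sqrt(40) * 213 * 663 / 1000
= 151.84 kN

151.84


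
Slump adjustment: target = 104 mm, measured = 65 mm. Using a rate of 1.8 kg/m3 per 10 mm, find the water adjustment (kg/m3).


Difference = 104 - 65 = 39 mm
Water adjustment = 39 * 1.8 / 10 = 7.0 kg/m3

7.0


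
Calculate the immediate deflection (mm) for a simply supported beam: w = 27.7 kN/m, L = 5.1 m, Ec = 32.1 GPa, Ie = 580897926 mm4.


Convert: L = 5.1 m = 5100 mm, Ec = 32.1 GPa = 32100 MPa
delta = 5 * 27.7 * 5100^4 / (384 * 32100 * 580897926)
= 13.09 mm

13.09


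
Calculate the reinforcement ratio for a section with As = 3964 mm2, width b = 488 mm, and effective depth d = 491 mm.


rho = As / (b * d)
= 3964 / (488 * 491)
= 0.0165

0.0165


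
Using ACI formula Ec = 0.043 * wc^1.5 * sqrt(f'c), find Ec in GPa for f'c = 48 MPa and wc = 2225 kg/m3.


Ec = 0.043 * 2225^1.5 * sqrt(48) / 1000
= 31.27 GPa

31.27


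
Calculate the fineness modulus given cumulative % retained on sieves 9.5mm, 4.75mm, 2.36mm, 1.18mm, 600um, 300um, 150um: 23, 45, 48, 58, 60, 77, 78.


FM = sum(cumulative % retained) / 100
= 389 / 100
= 3.89

3.89


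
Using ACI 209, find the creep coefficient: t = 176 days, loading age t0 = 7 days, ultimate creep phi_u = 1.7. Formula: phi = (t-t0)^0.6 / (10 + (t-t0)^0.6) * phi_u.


dt = 176 - 7 = 169
phi = 169^0.6 / (10 + 169^0.6) * 1.7
= 1.164

1.164


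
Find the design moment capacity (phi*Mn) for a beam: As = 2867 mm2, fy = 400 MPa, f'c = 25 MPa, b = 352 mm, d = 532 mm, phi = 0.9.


a = As * fy / (0.85 * f'c * b)
= 2867 * 400 / (0.85 * 25 * 352)
= 153.3155 mm
Mn = As * fy * (d - a/2) / 10^6
= 522.1865 kN-m
phi*Mn = 0.9 * 522.1865 = 469.97 kN-m

469.97


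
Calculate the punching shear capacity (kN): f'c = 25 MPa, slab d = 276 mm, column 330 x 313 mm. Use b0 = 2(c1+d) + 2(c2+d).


b0 = 2*(330 + 276) + 2*(313 + 276) = 2390 mm
Vc = 0.33 * sqrt(25) * 2390 * 276 / 1000
= 1088.41 kN

1088.41


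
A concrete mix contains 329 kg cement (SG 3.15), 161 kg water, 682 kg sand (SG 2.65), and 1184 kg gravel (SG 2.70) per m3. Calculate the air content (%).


Vol cement = 329 / (3.15 * 1000) = 0.104444 m3
Vol water = 161 / 1000 = 0.161 m3
Vol sand = 682 / (2.65 * 1000) = 0.257358 m3
Vol gravel = 1184 / (2.70 * 1000) = 0.438519 m3
Total solid + water volume = 0.961321 m3
Air = (1 - 0.961321) * 100 = 3.87%

3.87


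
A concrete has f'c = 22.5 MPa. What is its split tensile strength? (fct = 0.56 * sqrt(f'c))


fct = 0.56 * sqrt(22.5)
= 0.56 * 4.743
= 2.656 MPa

2.656


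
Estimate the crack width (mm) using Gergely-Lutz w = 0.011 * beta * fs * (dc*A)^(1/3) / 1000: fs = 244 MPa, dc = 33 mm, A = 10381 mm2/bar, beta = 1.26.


w = 0.011 * beta * fs * (dc * A)^(1/3) / 1000
= 0.011 * 1.26 * 244 * (33 * 10381)^(1/3) / 1000
= 0.237 mm

0.237


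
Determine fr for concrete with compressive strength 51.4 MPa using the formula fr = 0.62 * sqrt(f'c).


fr = 0.62 * sqrt(51.4)
= 4.445 MPa

4.445


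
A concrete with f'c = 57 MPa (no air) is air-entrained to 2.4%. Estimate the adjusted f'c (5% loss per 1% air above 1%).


Strength loss = (2.4 - 1) * 5 = 7.0%
f'c = 57 * (1 - 7.0/100)
= 53.01 MPa

53.01


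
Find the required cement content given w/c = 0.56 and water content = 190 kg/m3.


Cement = water / (w/c)
= 190 / 0.56
= 339.3 kg/m3

339.3


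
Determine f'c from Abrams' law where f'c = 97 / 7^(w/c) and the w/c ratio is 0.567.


f'c = 97 / 7^0.567
= 97 / 3.014
= 32.18 MPa

32.18


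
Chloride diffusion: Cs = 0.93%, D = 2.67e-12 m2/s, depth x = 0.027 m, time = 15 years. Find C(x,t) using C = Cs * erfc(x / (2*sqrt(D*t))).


t_seconds = 15 * 365.25 * 24 * 3600 = 473364000.0 s
arg = 0.027 / (2 * sqrt(2.67e-12 * 473364000.0))
= 0.3797
erfc(0.3797) = 0.5912
C = 0.93 * 0.5912 = 0.5499%

0.5499


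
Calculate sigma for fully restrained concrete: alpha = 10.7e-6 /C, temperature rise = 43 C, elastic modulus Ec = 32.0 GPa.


sigma = alpha * dT * Ec
= 10.7e-6 * 43 * 32.0 * 1000
= 14.723 MPa

14.723


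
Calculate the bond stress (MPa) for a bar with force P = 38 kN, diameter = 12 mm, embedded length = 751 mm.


u = P / (pi * db * ld)
= 38 * 1000 / (pi * 12 * 751)
= 1.342 MPa

1.342


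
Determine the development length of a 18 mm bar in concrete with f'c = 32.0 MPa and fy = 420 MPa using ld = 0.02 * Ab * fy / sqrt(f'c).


Ab = pi * 18^2 / 4 = 254.469 mm2
ld = 0.02 * 254.469 * 420 / sqrt(32.0)
= 377.9 mm

377.9


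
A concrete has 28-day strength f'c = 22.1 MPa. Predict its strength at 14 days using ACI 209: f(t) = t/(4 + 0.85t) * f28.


f(14) = 14 / (4 + 0.85 * 14) * 22.1
= 14 / 15.9 * 22.1
= 19.46 MPa

19.46


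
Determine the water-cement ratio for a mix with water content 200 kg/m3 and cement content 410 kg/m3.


w/c = water / cement
w/c = 200 / 410 = 0.488

0.488


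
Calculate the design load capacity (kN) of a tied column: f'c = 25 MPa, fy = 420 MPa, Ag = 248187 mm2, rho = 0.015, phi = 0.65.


Ast = rho * Ag = 0.015 * 248187 = 3722.805 mm2
phi*Pn = 0.65 * 0.80 * (0.85 * 25 * (248187 - 3722.805) + 420 * 3722.805) / 1000
= 3514.39 kN

3514.39


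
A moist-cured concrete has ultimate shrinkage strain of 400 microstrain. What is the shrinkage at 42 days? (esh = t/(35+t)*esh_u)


esh(42) = 42 / (35 + 42) * 400
= 42 / 77 * 400
= 218.2 microstrain

218.2


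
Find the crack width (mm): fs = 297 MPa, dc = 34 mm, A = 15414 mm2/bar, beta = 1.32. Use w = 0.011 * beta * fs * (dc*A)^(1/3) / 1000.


w = 0.011 * beta * fs * (dc * A)^(1/3) / 1000
= 0.011 * 1.32 * 297 * (34 * 15414)^(1/3) / 1000
= 0.348 mm

0.348


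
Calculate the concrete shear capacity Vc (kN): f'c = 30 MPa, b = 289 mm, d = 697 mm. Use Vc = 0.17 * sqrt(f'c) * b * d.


Vc = 0.17 * sqrt(30) * 289 * 697 / 1000
= 187.56 kN

187.56


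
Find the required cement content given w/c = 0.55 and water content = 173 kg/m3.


Cement = water / (w/c)
= 173 / 0.55
= 314.5 kg/m3

314.5


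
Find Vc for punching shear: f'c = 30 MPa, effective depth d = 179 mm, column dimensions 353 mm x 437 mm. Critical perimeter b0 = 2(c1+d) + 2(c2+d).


b0 = 2*(353 + 179) + 2*(437 + 179) = 2296 mm
Vc = 0.33 * sqrt(30) * 2296 * 179 / 1000
= 742.85 kN

742.85


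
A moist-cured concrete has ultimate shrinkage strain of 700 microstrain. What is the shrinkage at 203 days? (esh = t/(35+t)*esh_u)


esh(203) = 203 / (35 + 203) * 700
= 203 / 238 * 700
= 597.1 microstrain

597.1


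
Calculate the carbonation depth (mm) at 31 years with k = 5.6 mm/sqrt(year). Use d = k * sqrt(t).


depth = k * sqrt(t)
= 5.6 * sqrt(31)
= 31.18 mm

31.18


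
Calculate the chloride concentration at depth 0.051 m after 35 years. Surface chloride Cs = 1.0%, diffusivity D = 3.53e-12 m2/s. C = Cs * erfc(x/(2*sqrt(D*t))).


t_seconds = 35 * 365.25 * 24 * 3600 = 1104516000.0 s
arg = 0.051 / (2 * sqrt(3.53e-12 * 1104516000.0))
= 0.4084
erfc(0.4084) = 0.5636
C = 1.0 * 0.5636 = 0.5636%

0.5636


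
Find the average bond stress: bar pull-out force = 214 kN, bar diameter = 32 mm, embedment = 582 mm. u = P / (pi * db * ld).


u = P / (pi * db * ld)
= 214 * 1000 / (pi * 32 * 582)
= 3.658 MPa

3.658


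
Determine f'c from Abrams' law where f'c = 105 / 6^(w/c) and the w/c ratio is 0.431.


f'c = 105 / 6^0.431
= 105 / 2.165
= 48.51 MPa

48.51


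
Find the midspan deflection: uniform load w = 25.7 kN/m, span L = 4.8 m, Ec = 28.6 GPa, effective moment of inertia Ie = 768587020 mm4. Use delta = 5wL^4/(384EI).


Convert: L = 4.8 m = 4800 mm, Ec = 28.6 GPa = 28600 MPa
delta = 5 * 25.7 * 4800^4 / (384 * 28600 * 768587020)
= 8.08 mm

8.08


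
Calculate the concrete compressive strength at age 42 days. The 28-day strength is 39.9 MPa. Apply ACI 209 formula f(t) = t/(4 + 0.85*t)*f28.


f(42) = 42 / (4 + 0.85 * 42) * 39.9
= 42 / 39.7 * 39.9
= 42.21 MPa

42.21


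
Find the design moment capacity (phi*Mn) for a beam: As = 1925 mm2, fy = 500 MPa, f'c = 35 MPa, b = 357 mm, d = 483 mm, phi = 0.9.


a = As * fy / (0.85 * f'c * b)
= 1925 * 500 / (0.85 * 35 * 357)
= 90.6245 mm
Mn = As * fy * (d - a/2) / 10^6
= 421.2745 kN-m
phi*Mn = 0.9 * 421.2745 = 379.15 kN-m

379.15


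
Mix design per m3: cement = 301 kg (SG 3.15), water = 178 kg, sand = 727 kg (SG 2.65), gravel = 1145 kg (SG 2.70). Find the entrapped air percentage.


Vol cement = 301 / (3.15 * 1000) = 0.095556 m3
Vol water = 178 / 1000 = 0.178 m3
Vol sand = 727 / (2.65 * 1000) = 0.27434 m3
Vol gravel = 1145 / (2.70 * 1000) = 0.424074 m3
Total solid + water volume = 0.971969 m3
Air = (1 - 0.971969) * 100 = 2.8%

2.8


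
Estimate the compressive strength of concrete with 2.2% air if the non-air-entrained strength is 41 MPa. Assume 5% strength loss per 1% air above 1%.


Strength loss = (2.2 - 1) * 5 = 6.0%
f'c = 41 * (1 - 6.0/100)
= 38.54 MPa

38.54


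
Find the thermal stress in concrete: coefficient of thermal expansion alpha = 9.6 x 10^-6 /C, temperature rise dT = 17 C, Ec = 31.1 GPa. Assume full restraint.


sigma = alpha * dT * Ec
= 9.6e-6 * 17 * 31.1 * 1000
= 5.076 MPa

5.076


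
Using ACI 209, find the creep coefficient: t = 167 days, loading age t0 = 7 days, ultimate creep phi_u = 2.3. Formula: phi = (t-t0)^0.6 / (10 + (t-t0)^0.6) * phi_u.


dt = 167 - 7 = 160
phi = 160^0.6 / (10 + 160^0.6) * 2.3
= 1.558

1.558


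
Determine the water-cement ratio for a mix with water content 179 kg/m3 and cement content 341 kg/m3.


w/c = water / cement
w/c = 179 / 341 = 0.525

0.525


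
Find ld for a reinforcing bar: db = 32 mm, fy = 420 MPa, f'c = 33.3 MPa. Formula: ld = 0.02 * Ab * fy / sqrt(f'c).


Ab = pi * 32^2 / 4 = 804.248 mm2
ld = 0.02 * 804.248 * 420 / sqrt(33.3)
= 1170.7 mm

1170.7


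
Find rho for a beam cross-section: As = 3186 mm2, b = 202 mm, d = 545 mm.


rho = As / (b * d)
= 3186 / (202 * 545)
= 0.0289

0.0289


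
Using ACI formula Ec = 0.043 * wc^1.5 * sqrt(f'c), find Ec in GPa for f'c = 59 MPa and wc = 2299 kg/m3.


Ec = 0.043 * 2299^1.5 * sqrt(59) / 1000
= 36.41 GPa

36.41


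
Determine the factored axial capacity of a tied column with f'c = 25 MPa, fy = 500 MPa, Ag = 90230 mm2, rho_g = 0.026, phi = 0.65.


Ast = rho * Ag = 0.026 * 90230 = 2345.98 mm2
phi*Pn = 0.65 * 0.80 * (0.85 * 25 * (90230 - 2345.98) + 500 * 2345.98) / 1000
= 1581.07 kN

1581.07


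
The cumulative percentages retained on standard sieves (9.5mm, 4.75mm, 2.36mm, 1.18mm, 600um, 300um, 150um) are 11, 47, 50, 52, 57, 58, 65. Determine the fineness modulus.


FM = sum(cumulative % retained) / 100
= 340 / 100
= 3.4

3.4


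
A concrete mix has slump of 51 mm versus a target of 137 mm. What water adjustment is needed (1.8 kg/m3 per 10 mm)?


Difference = 137 - 51 = 86 mm
Water adjustment = 86 * 1.8 / 10 = 15.5 kg/m3

15.5


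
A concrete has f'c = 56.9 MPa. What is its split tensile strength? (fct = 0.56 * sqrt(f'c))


fct = 0.56 * sqrt(56.9)
= 0.56 * 7.543
= 4.224 MPa

4.224


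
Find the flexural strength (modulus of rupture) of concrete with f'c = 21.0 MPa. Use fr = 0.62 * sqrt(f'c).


fr = 0.62 * sqrt(21.0)
= 2.841 MPa

2.841


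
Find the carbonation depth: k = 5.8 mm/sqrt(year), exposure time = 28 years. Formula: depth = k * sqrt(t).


depth = k * sqrt(t)
= 5.8 * sqrt(28)
= 30.69 mm

30.69


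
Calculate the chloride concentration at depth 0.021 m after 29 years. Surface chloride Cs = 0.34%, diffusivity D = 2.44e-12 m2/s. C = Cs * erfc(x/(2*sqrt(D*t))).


t_seconds = 29 * 365.25 * 24 * 3600 = 915170400.0 s
arg = 0.021 / (2 * sqrt(2.44e-12 * 915170400.0))
= 0.2222
erfc(0.2222) = 0.7533
C = 0.34 * 0.7533 = 0.2561%

0.2561


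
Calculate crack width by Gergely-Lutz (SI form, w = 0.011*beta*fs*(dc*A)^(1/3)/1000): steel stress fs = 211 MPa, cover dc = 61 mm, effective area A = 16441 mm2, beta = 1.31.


w = 0.011 * beta * fs * (dc * A)^(1/3) / 1000
= 0.011 * 1.31 * 211 * (61 * 16441)^(1/3) / 1000
= 0.304 mm

0.304


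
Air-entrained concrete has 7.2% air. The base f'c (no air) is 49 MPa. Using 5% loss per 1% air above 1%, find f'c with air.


Strength loss = (7.2 - 1) * 5 = 31.0%
f'c = 49 * (1 - 31.0/100)
= 33.81 MPa

33.81


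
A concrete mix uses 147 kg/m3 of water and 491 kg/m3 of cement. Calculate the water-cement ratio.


w/c = water / cement
w/c = 147 / 491 = 0.299

0.299


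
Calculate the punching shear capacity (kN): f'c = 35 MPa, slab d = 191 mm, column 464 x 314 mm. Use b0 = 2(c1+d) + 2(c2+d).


b0 = 2*(464 + 191) + 2*(314 + 191) = 2320 mm
Vc = 0.33 * sqrt(35) * 2320 * 191 / 1000
= 865.11 kN

865.11


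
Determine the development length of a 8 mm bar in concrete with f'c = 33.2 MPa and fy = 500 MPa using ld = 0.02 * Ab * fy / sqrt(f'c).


Ab = pi * 8^2 / 4 = 50.265 mm2
ld = 0.02 * 50.265 * 500 / sqrt(33.2)
= 87.2 mm

87.2


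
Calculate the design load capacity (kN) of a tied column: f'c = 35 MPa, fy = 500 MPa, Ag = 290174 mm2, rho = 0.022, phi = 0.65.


Ast = rho * Ag = 0.022 * 290174 = 6383.828 mm2
phi*Pn = 0.65 * 0.80 * (0.85 * 35 * (290174 - 6383.828) + 500 * 6383.828) / 1000
= 6050.03 kN

6050.03


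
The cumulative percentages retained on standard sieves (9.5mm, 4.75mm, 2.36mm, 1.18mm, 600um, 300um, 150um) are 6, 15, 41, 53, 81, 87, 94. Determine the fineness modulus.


FM = sum(cumulative % retained) / 100
= 377 / 100
= 3.77

3.77


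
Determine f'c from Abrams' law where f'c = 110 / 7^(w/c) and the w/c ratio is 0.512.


f'c = 110 / 7^0.512
= 110 / 2.708
= 40.62 MPa

40.62


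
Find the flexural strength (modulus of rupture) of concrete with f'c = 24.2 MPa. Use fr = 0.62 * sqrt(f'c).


fr = 0.62 * sqrt(24.2)
= 3.05 MPa

3.05


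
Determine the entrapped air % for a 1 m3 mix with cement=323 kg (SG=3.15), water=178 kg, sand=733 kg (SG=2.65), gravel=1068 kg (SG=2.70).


Vol cement = 323 / (3.15 * 1000) = 0.10254 m3
Vol water = 178 / 1000 = 0.178 m3
Vol sand = 733 / (2.65 * 1000) = 0.276604 m3
Vol gravel = 1068 / (2.70 * 1000) = 0.395556 m3
Total solid + water volume = 0.952699 m3
Air = (1 - 0.952699) * 100 = 4.73%

4.73


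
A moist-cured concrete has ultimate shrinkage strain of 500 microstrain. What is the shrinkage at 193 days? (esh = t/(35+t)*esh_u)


esh(193) = 193 / (35 + 193) * 500
= 193 / 228 * 500
= 423.2 microstrain

423.2


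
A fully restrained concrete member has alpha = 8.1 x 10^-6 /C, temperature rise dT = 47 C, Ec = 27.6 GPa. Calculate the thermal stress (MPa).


sigma = alpha * dT * Ec
= 8.1e-6 * 47 * 27.6 * 1000
= 10.507 MPa

10.507


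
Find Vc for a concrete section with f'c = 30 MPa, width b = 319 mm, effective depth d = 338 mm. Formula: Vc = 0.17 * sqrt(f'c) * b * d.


Vc = 0.17 * sqrt(30) * 319 * 338 / 1000
= 100.4 kN

100.4


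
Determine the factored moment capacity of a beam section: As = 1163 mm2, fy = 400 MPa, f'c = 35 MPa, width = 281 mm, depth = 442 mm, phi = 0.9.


a = As * fy / (0.85 * f'c * b)
= 1163 * 400 / (0.85 * 35 * 281)
= 55.6476 mm
Mn = As * fy * (d - a/2) / 10^6
= 192.6748 kN-m
phi*Mn = 0.9 * 192.6748 = 173.41 kN-m

173.41


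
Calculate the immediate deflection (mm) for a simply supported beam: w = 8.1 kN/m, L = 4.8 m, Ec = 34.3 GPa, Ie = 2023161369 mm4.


Convert: L = 4.8 m = 4800 mm, Ec = 34.3 GPa = 34300 MPa
delta = 5 * 8.1 * 4800^4 / (384 * 34300 * 2023161369)
= 0.81 mm

0.81


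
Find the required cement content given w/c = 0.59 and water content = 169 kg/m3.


Cement = water / (w/c)
= 169 / 0.59
= 286.4 kg/m3

286.4


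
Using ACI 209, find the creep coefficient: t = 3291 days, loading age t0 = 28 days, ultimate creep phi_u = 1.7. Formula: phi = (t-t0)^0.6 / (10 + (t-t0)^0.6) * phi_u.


dt = 3291 - 28 = 3263
phi = 3263^0.6 / (10 + 3263^0.6) * 1.7
= 1.577

1.577


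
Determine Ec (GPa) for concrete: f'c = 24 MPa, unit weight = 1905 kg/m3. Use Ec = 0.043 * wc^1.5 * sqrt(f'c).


Ec = 0.043 * 1905^1.5 * sqrt(24) / 1000
= 17.52 GPa

17.52


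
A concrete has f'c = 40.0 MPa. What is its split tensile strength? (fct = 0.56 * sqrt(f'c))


fct = 0.56 * sqrt(40.0)
= 0.56 * 6.325
= 3.542 MPa

3.542


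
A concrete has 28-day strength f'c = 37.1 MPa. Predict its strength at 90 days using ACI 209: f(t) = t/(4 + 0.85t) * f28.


f(90) = 90 / (4 + 0.85 * 90) * 37.1
= 90 / 80.5 * 37.1
= 41.48 MPa

41.48


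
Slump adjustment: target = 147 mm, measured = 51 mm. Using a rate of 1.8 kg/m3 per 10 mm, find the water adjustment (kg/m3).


Difference = 147 - 51 = 96 mm
Water adjustment = 96 * 1.8 / 10 = 17.3 kg/m3

17.3


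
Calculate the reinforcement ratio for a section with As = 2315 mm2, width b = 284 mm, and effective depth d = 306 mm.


rho = As / (b * d)
= 2315 / (284 * 306)
= 0.0266

0.0266


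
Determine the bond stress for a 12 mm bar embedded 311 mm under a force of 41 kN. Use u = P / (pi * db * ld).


u = P / (pi * db * ld)
= 41 * 1000 / (pi * 12 * 311)
= 3.497 MPa

3.497


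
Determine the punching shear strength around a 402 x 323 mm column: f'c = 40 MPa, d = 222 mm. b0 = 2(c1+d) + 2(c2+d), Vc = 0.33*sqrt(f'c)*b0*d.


b0 = 2*(402 + 222) + 2*(323 + 222) = 2338 mm
Vc = 0.33 * sqrt(40) * 2338 * 222 / 1000
= 1083.28 kN

1083.28


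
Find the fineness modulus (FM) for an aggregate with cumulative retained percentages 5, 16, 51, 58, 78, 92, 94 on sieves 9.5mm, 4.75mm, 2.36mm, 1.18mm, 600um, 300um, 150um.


FM = sum(cumulative % retained) / 100
= 394 / 100
= 3.94

3.94


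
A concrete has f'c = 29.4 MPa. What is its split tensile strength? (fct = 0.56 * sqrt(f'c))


fct = 0.56 * sqrt(29.4)
= 0.56 * 5.422
= 3.036 MPa

3.036


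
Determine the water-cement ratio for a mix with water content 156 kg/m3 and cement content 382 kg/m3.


w/c = water / cement
w/c = 156 / 382 = 0.408

0.408


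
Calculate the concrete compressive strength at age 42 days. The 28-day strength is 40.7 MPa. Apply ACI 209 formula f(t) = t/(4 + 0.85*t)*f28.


f(42) = 42 / (4 + 0.85 * 42) * 40.7
= 42 / 39.7 * 40.7
= 43.06 MPa

43.06


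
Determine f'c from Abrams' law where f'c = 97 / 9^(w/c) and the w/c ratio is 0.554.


f'c = 97 / 9^0.554
= 97 / 3.378
= 28.72 MPa

28.72


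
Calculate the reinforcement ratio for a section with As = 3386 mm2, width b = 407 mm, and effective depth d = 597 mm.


rho = As / (b * d)
= 3386 / (407 * 597)
= 0.0139

0.0139


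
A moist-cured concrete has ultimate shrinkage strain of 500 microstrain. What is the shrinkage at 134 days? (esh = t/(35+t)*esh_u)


esh(134) = 134 / (35 + 134) * 500
= 134 / 169 * 500
= 396.4 microstrain

396.4


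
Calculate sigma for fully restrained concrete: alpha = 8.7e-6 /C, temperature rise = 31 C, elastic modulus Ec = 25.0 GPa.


sigma = alpha * dT * Ec
= 8.7e-6 * 31 * 25.0 * 1000
= 6.743 MPa

6.743


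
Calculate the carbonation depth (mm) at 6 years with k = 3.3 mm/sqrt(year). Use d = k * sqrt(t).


depth = k * sqrt(t)
= 3.3 * sqrt(6)
= 8.08 mm

8.08


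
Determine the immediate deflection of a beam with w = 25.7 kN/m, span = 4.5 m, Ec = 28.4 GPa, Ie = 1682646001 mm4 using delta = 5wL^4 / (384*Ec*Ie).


Convert: L = 4.5 m = 4500 mm, Ec = 28.4 GPa = 28400 MPa
delta = 5 * 25.7 * 4500^4 / (384 * 28400 * 1682646001)
= 2.87 mm

2.87


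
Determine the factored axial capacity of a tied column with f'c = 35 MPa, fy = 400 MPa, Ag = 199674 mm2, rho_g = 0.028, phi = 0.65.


Ast = rho * Ag = 0.028 * 199674 = 5590.872 mm2
phi*Pn = 0.65 * 0.80 * (0.85 * 35 * (199674 - 5590.872) + 400 * 5590.872) / 1000
= 4165.37 kN

4165.37


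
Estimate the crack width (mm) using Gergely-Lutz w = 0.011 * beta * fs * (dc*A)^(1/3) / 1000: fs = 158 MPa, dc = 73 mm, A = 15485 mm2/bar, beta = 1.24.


w = 0.011 * beta * fs * (dc * A)^(1/3) / 1000
= 0.011 * 1.24 * 158 * (73 * 15485)^(1/3) / 1000
= 0.224 mm

0.224


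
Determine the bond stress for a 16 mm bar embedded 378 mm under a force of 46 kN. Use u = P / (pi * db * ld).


u = P / (pi * db * ld)
= 46 * 1000 / (pi * 16 * 378)
= 2.421 MPa

2.421


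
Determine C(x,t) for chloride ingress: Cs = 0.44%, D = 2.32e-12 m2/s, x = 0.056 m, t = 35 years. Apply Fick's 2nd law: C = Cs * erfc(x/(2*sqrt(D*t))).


t_seconds = 35 * 365.25 * 24 * 3600 = 1104516000.0 s
arg = 0.056 / (2 * sqrt(2.32e-12 * 1104516000.0))
= 0.5531
erfc(0.5531) = 0.4341
C = 0.44 * 0.4341 = 0.191%

0.191


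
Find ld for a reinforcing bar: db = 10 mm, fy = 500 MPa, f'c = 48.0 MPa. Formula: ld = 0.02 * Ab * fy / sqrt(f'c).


Ab = pi * 10^2 / 4 = 78.54 mm2
ld = 0.02 * 78.54 * 500 / sqrt(48.0)
= 113.4 mm

113.4


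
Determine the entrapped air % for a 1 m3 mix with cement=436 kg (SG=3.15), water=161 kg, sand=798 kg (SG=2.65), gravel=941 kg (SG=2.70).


Vol cement = 436 / (3.15 * 1000) = 0.138413 m3
Vol water = 161 / 1000 = 0.161 m3
Vol sand = 798 / (2.65 * 1000) = 0.301132 m3
Vol gravel = 941 / (2.70 * 1000) = 0.348519 m3
Total solid + water volume = 0.949063 m3
Air = (1 - 0.949063) * 100 = 5.09%

5.09


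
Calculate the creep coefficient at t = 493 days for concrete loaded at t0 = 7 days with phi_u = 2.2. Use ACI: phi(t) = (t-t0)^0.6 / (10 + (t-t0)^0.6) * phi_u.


dt = 493 - 7 = 486
phi = 486^0.6 / (10 + 486^0.6) * 2.2
= 1.768

1.768


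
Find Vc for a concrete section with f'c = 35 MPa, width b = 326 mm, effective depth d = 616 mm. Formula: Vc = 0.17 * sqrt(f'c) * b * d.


Vc = 0.17 * sqrt(35) * 326 * 616 / 1000
= 201.97 kN

201.97


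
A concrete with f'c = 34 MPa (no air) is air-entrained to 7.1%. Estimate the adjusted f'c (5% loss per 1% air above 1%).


Strength loss = (7.1 - 1) * 5 = 30.5%
f'c = 34 * (1 - 30.5/100)
= 23.63 MPa

23.63


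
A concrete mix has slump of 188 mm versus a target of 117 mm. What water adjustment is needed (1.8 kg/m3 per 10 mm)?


Difference = 117 - 188 = -71 mm
Water adjustment = -71 * 1.8 / 10 = -12.8 kg/m3

-12.8


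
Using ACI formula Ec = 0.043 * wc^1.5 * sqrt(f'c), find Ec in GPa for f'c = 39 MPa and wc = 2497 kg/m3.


Ec = 0.043 * 2497^1.5 * sqrt(39) / 1000
= 33.51 GPa

33.51


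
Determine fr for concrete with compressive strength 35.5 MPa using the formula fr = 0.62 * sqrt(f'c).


fr = 0.62 * sqrt(35.5)
= 3.694 MPa

3.694


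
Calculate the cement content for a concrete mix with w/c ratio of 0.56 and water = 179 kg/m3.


Cement = water / (w/c)
= 179 / 0.56
= 319.6 kg/m3

319.6


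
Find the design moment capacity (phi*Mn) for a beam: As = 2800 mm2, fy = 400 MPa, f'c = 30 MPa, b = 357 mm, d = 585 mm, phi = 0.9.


a = As * fy / (0.85 * f'c * b)
= 2800 * 400 / (0.85 * 30 * 357)
= 123.0296 mm
Mn = As * fy * (d - a/2) / 10^6
= 586.3034 kN-m
phi*Mn = 0.9 * 586.3034 = 527.67 kN-m

527.67


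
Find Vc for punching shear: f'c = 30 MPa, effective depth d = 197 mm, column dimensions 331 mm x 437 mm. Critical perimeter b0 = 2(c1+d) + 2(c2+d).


b0 = 2*(331 + 197) + 2*(437 + 197) = 2324 mm
Vc = 0.33 * sqrt(30) * 2324 * 197 / 1000
= 827.52 kN

827.52


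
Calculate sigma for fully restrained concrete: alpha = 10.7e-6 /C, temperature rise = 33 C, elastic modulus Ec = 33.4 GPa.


sigma = alpha * dT * Ec
= 10.7e-6 * 33 * 33.4 * 1000
= 11.794 MPa

11.794


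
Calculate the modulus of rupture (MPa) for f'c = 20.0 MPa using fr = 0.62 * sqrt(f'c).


fr = 0.62 * sqrt(20.0)
= 2.773 MPa

2.773


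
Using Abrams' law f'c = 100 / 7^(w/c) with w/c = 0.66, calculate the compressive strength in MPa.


f'c = 100 / 7^0.66
= 100 / 3.612
= 27.68 MPa

27.68


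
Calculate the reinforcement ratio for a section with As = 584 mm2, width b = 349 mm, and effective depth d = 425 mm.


rho = As / (b * d)
= 584 / (349 * 425)
= 0.0039

0.0039


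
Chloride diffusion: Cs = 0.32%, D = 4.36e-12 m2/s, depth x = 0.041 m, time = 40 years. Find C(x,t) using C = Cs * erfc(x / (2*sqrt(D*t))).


t_seconds = 40 * 365.25 * 24 * 3600 = 1262304000.0 s
arg = 0.041 / (2 * sqrt(4.36e-12 * 1262304000.0))
= 0.2763
erfc(0.2763) = 0.696
C = 0.32 * 0.696 = 0.2227%

0.2227


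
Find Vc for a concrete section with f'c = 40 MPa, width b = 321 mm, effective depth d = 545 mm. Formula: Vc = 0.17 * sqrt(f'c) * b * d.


Vc = 0.17 * sqrt(40) * 321 * 545 / 1000
= 188.1 kN

188.1


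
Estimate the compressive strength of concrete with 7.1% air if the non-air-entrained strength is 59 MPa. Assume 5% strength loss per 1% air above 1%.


Strength loss = (7.1 - 1) * 5 = 30.5%
f'c = 59 * (1 - 30.5/100)
= 41.01 MPa

41.01


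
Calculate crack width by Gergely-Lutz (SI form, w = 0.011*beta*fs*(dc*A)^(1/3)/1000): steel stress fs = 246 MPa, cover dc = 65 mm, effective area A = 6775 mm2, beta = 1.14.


w = 0.011 * beta * fs * (dc * A)^(1/3) / 1000
= 0.011 * 1.14 * 246 * (65 * 6775)^(1/3) / 1000
= 0.235 mm

0.235


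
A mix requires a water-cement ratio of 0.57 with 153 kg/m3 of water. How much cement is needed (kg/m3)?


Cement = water / (w/c)
= 153 / 0.57
= 268.4 kg/m3

268.4


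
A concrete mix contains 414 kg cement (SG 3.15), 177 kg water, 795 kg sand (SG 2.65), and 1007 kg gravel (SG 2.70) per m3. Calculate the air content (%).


Vol cement = 414 / (3.15 * 1000) = 0.131429 m3
Vol water = 177 / 1000 = 0.177 m3
Vol sand = 795 / (2.65 * 1000) = 0.3 m3
Vol gravel = 1007 / (2.70 * 1000) = 0.372963 m3
Total solid + water volume = 0.981392 m3
Air = (1 - 0.981392) * 100 = 1.86%

1.86


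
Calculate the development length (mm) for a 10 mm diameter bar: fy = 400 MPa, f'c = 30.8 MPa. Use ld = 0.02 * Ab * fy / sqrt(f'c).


Ab = pi * 10^2 / 4 = 78.54 mm2
ld = 0.02 * 78.54 * 400 / sqrt(30.8)
= 113.2 mm

113.2


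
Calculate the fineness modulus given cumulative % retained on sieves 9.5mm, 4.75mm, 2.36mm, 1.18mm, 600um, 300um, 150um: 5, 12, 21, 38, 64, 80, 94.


FM = sum(cumulative % retained) / 100
= 314 / 100
= 3.14

3.14


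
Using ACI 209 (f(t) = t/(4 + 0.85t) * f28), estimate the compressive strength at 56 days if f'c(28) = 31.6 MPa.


f(56) = 56 / (4 + 0.85 * 56) * 31.6
= 56 / 51.6 * 31.6
= 34.29 MPa

34.29


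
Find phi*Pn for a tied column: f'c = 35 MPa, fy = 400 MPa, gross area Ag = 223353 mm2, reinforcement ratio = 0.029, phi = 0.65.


Ast = rho * Ag = 0.029 * 223353 = 6477.237 mm2
phi*Pn = 0.65 * 0.80 * (0.85 * 35 * (223353 - 6477.237) + 400 * 6477.237) / 1000
= 4702.33 kN

4702.33


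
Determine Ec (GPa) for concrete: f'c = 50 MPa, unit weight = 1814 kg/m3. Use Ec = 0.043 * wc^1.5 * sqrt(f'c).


Ec = 0.043 * 1814^1.5 * sqrt(50) / 1000
= 23.49 GPa

23.49


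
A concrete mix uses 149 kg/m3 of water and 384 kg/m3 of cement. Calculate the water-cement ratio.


w/c = water / cement
w/c = 149 / 384 = 0.388

0.388


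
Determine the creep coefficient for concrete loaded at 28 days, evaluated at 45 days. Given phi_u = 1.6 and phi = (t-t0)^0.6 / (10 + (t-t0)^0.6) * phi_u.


dt = 45 - 28 = 17
phi = 17^0.6 / (10 + 17^0.6) * 1.6
= 0.566

0.566


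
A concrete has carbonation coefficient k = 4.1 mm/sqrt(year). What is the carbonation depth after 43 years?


depth = k * sqrt(t)
= 4.1 * sqrt(43)
= 26.89 mm

26.89


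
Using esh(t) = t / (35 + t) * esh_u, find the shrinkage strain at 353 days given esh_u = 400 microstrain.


esh(353) = 353 / (35 + 353) * 400
= 353 / 388 * 400
= 363.9 microstrain

363.9


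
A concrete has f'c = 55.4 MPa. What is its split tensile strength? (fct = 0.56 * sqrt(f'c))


fct = 0.56 * sqrt(55.4)
= 0.56 * 7.443
= 4.168 MPa

4.168


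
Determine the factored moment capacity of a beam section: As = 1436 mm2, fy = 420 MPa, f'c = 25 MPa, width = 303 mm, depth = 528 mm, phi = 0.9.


a = As * fy / (0.85 * f'c * b)
= 1436 * 420 / (0.85 * 25 * 303)
= 93.6704 mm
Mn = As * fy * (d - a/2) / 10^6
= 290.2001 kN-m
phi*Mn = 0.9 * 290.2001 = 261.18 kN-m

261.18


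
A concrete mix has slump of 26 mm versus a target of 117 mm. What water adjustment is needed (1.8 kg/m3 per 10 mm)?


Difference = 117 - 26 = 91 mm
Water adjustment = 91 * 1.8 / 10 = 16.4 kg/m3

16.4


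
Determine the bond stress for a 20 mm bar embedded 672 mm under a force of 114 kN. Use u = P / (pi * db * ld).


u = P / (pi * db * ld)
= 114 * 1000 / (pi * 20 * 672)
= 2.7 MPa

2.7


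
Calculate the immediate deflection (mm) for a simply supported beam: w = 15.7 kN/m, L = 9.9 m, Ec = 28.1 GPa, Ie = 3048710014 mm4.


Convert: L = 9.9 m = 9900 mm, Ec = 28.1 GPa = 28100 MPa
delta = 5 * 15.7 * 9900^4 / (384 * 28100 * 3048710014)
= 22.92 mm

22.92


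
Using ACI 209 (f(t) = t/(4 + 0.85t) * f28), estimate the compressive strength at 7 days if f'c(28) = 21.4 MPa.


f(7) = 7 / (4 + 0.85 * 7) * 21.4
= 7 / 9.95 * 21.4
= 15.06 MPa

15.06


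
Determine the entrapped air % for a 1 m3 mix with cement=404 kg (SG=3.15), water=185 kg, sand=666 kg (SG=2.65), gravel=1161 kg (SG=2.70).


Vol cement = 404 / (3.15 * 1000) = 0.128254 m3
Vol water = 185 / 1000 = 0.185 m3
Vol sand = 666 / (2.65 * 1000) = 0.251321 m3
Vol gravel = 1161 / (2.70 * 1000) = 0.43 m3
Total solid + water volume = 0.994575 m3
Air = (1 - 0.994575) * 100 = 0.54%

0.54


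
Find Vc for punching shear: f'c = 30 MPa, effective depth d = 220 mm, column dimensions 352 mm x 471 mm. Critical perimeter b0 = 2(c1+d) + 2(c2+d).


b0 = 2*(352 + 220) + 2*(471 + 220) = 2526 mm
Vc = 0.33 * sqrt(30) * 2526 * 220 / 1000
= 1004.46 kN

1004.46


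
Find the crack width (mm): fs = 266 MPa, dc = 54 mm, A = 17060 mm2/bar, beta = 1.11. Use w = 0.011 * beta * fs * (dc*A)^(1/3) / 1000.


w = 0.011 * beta * fs * (dc * A)^(1/3) / 1000
= 0.011 * 1.11 * 266 * (54 * 17060)^(1/3) / 1000
= 0.316 mm

0.316


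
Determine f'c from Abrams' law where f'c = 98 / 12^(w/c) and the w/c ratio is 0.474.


f'c = 98 / 12^0.474
= 98 / 3.247
= 30.18 MPa

30.18


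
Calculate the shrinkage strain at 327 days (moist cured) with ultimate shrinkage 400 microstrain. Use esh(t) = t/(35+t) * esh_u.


esh(327) = 327 / (35 + 327) * 400
= 327 / 362 * 400
= 361.3 microstrain

361.3


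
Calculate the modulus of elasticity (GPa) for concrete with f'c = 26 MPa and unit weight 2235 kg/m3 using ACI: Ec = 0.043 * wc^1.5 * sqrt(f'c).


Ec = 0.043 * 2235^1.5 * sqrt(26) / 1000
= 23.17 GPa

23.17


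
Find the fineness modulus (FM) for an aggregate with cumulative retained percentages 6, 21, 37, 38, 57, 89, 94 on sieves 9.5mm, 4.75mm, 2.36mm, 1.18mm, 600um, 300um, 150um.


FM = sum(cumulative % retained) / 100
= 342 / 100
= 3.42

3.42


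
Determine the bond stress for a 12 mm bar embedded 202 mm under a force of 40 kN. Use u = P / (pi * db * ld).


u = P / (pi * db * ld)
= 40 * 1000 / (pi * 12 * 202)
= 5.253 MPa

5.253


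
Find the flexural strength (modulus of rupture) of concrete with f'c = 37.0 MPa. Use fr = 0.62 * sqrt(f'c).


fr = 0.62 * sqrt(37.0)
= 3.771 MPa

3.771


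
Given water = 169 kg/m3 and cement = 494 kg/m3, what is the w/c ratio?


w/c = water / cement
w/c = 169 / 494 = 0.342

0.342


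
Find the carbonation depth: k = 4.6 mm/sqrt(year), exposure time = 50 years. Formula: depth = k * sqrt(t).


depth = k * sqrt(t)
= 4.6 * sqrt(50)
= 32.53 mm

32.53


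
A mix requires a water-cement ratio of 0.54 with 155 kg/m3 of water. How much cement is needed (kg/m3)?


Cement = water / (w/c)
= 155 / 0.54
= 287.0 kg/m3

287.0


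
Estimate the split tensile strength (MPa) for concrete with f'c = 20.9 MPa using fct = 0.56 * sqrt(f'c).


fct = 0.56 * sqrt(20.9)
= 0.56 * 4.572
= 2.56 MPa

2.56


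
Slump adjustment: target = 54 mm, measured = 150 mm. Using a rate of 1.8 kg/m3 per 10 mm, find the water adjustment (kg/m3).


Difference = 54 - 150 = -96 mm
Water adjustment = -96 * 1.8 / 10 = -17.3 kg/m3

-17.3


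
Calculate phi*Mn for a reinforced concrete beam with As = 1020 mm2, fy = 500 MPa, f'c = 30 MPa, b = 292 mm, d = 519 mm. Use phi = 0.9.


a = As * fy / (0.85 * f'c * b)
= 1020 * 500 / (0.85 * 30 * 292)
= 68.4932 mm
Mn = As * fy * (d - a/2) / 10^6
= 247.2242 kN-m
phi*Mn = 0.9 * 247.2242 = 222.5 kN-m

222.5


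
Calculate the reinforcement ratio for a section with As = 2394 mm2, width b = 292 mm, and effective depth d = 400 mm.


rho = As / (b * d)
= 2394 / (292 * 400)
= 0.0205

0.0205


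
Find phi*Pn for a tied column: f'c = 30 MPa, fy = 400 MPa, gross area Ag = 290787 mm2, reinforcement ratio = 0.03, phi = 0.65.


Ast = rho * Ag = 0.03 * 290787 = 8723.61 mm2
phi*Pn = 0.65 * 0.80 * (0.85 * 30 * (290787 - 8723.61) + 400 * 8723.61) / 1000
= 5554.67 kN

5554.67


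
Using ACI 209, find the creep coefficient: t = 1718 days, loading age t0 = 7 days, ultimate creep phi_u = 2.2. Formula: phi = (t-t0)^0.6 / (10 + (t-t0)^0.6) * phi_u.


dt = 1718 - 7 = 1711
phi = 1711^0.6 / (10 + 1711^0.6) * 2.2
= 1.973

1.973


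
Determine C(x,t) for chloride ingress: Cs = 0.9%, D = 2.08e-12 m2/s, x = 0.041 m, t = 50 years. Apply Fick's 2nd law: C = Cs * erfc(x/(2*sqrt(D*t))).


t_seconds = 50 * 365.25 * 24 * 3600 = 1577880000.0 s
arg = 0.041 / (2 * sqrt(2.08e-12 * 1577880000.0))
= 0.3578
erfc(0.3578) = 0.6128
C = 0.9 * 0.6128 = 0.5515%

0.5515


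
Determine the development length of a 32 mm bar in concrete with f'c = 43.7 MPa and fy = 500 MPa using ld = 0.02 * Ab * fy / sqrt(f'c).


Ab = pi * 32^2 / 4 = 804.248 mm2
ld = 0.02 * 804.248 * 500 / sqrt(43.7)
= 1216.6 mm

1216.6


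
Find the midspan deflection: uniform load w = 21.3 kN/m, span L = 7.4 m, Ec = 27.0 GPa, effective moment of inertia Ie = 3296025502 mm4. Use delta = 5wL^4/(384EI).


Convert: L = 7.4 m = 7400 mm, Ec = 27.0 GPa = 27000 MPa
delta = 5 * 21.3 * 7400^4 / (384 * 27000 * 3296025502)
= 9.35 mm

9.35


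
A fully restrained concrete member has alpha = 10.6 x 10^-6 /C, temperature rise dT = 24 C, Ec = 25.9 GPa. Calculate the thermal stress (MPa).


sigma = alpha * dT * Ec
= 10.6e-6 * 24 * 25.9 * 1000
= 6.589 MPa

6.589


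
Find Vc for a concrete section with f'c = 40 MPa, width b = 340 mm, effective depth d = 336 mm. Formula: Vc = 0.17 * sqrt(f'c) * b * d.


Vc = 0.17 * sqrt(40) * 340 * 336 / 1000
= 122.83 kN

122.83


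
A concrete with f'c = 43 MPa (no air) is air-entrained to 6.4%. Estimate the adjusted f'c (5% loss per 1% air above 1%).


Strength loss = (6.4 - 1) * 5 = 27.0%
f'c = 43 * (1 - 27.0/100)
= 31.39 MPa

31.39


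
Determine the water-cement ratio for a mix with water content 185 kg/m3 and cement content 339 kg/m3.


w/c = water / cement
w/c = 185 / 339 = 0.546

0.546


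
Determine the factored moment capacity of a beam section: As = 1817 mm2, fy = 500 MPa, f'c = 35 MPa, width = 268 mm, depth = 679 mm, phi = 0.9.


a = As * fy / (0.85 * f'c * b)
= 1817 * 500 / (0.85 * 35 * 268)
= 113.9471 mm
Mn = As * fy * (d - a/2) / 10^6
= 565.111 kN-m
phi*Mn = 0.9 * 565.111 = 508.6 kN-m

508.6


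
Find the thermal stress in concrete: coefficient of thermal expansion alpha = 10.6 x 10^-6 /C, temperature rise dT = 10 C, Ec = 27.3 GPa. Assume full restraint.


sigma = alpha * dT * Ec
= 10.6e-6 * 10 * 27.3 * 1000
= 2.894 MPa

2.894


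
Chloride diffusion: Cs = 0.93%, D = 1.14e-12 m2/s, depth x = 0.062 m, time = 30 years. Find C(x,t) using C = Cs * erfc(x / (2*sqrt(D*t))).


t_seconds = 30 * 365.25 * 24 * 3600 = 946728000.0 s
arg = 0.062 / (2 * sqrt(1.14e-12 * 946728000.0))
= 0.9436
erfc(0.9436) = 0.182
C = 0.93 * 0.182 = 0.1693%

0.1693


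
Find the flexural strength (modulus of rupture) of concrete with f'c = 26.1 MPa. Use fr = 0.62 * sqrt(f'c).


fr = 0.62 * sqrt(26.1)
= 3.167 MPa

3.167


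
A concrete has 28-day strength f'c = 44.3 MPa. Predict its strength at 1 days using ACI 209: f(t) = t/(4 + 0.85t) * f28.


f(1) = 1 / (4 + 0.85 * 1) * 44.3
= 1 / 4.85 * 44.3
= 9.13 MPa

9.13


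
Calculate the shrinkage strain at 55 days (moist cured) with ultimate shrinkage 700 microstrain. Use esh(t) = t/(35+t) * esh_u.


esh(55) = 55 / (35 + 55) * 700
= 55 / 90 * 700
= 427.8 microstrain

427.8


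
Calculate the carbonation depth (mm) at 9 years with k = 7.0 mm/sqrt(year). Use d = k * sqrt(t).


depth = k * sqrt(t)
= 7.0 * sqrt(9)
= 21.0 mm

21.0


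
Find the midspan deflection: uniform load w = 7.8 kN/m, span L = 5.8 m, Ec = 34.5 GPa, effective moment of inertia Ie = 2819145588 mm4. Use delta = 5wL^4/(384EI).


Convert: L = 5.8 m = 5800 mm, Ec = 34.5 GPa = 34500 MPa
delta = 5 * 7.8 * 5800^4 / (384 * 34500 * 2819145588)
= 1.18 mm

1.18


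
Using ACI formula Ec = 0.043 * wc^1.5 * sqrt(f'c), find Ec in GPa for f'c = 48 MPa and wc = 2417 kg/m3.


Ec = 0.043 * 2417^1.5 * sqrt(48) / 1000
= 35.4 GPa

35.4


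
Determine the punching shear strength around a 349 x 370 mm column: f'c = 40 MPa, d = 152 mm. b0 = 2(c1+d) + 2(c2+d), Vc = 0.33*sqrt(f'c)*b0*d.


b0 = 2*(349 + 152) + 2*(370 + 152) = 2046 mm
Vc = 0.33 * sqrt(40) * 2046 * 152 / 1000
= 649.07 kN

649.07


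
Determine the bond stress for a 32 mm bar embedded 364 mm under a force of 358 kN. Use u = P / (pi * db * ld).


u = P / (pi * db * ld)
= 358 * 1000 / (pi * 32 * 364)
= 9.783 MPa

9.783


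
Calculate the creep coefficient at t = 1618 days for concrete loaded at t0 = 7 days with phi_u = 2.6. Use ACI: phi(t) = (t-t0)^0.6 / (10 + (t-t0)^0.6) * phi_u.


dt = 1618 - 7 = 1611
phi = 1611^0.6 / (10 + 1611^0.6) * 2.6
= 2.323

2.323


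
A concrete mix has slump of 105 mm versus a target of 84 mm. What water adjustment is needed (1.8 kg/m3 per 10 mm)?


Difference = 84 - 105 = -21 mm
Water adjustment = -21 * 1.8 / 10 = -3.8 kg/m3

-3.8


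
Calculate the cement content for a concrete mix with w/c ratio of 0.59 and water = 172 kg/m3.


Cement = water / (w/c)
= 172 / 0.59
= 291.5 kg/m3

291.5


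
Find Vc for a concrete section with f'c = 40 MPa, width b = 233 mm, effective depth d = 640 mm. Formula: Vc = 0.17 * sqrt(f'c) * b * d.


Vc = 0.17 * sqrt(40) * 233 * 640 / 1000
= 160.33 kN

160.33


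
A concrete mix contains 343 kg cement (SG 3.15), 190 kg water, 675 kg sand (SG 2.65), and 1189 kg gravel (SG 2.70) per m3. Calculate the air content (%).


Vol cement = 343 / (3.15 * 1000) = 0.108889 m3
Vol water = 190 / 1000 = 0.19 m3
Vol sand = 675 / (2.65 * 1000) = 0.254717 m3
Vol gravel = 1189 / (2.70 * 1000) = 0.44037 m3
Total solid + water volume = 0.993976 m3
Air = (1 - 0.993976) * 100 = 0.6%

0.6


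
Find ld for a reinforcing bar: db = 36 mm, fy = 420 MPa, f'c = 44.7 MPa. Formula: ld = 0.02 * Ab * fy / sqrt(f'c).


Ab = pi * 36^2 / 4 = 1017.876 mm2
ld = 0.02 * 1017.876 * 420 / sqrt(44.7)
= 1278.9 mm

1278.9


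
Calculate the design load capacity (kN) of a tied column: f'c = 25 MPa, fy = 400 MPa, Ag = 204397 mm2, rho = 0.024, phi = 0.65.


Ast = rho * Ag = 0.024 * 204397 = 4905.528 mm2
phi*Pn = 0.65 * 0.80 * (0.85 * 25 * (204397 - 4905.528) + 400 * 4905.528) / 1000
= 3224.73 kN

3224.73


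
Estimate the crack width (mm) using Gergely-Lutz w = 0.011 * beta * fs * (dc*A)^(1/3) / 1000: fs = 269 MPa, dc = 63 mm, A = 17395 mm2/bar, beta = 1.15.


w = 0.011 * beta * fs * (dc * A)^(1/3) / 1000
= 0.011 * 1.15 * 269 * (63 * 17395)^(1/3) / 1000
= 0.351 mm

0.351


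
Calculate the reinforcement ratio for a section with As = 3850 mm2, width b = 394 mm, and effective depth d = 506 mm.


rho = As / (b * d)
= 3850 / (394 * 506)
= 0.0193

0.0193
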